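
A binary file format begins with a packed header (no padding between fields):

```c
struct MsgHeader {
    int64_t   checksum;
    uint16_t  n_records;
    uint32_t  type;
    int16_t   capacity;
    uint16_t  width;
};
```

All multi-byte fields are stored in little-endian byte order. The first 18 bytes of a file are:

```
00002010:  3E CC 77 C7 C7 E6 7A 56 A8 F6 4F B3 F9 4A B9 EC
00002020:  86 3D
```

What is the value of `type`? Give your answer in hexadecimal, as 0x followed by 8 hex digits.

`type` follows `checksum` (8 B), `n_records` (2 B), so it starts at offset 8 + 2 = 10 and occupies 4 bytes.
Bytes at offsets 10..13: 4F B3 F9 4A.
Little-endian stores the least-significant byte at the lowest address.
Reassemble most-significant byte first: 4A F9 B3 4F → 0x4AF9B34F.

0x4AF9B34F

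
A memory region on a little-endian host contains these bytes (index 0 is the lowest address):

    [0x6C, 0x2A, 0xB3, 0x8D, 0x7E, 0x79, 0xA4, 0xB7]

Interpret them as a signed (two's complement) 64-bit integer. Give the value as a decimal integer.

Little-endian stores the least-significant byte at the lowest address.
Reassemble most-significant byte first: B7 A4 79 7E 8D B3 2A 6C → 0xB7A4797E8DB32A6C.
Top bit is set, so as a signed 64-bit value this is 0xB7A4797E8DB32A6C − 2^64 = -5213908884138022292.

-5213908884138022292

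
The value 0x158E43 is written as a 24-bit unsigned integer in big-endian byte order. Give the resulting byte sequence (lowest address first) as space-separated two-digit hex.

Split into bytes (most-significant first): 15 8E 43.
Big-endian: lowest address holds the most-significant byte.
So the memory order matches the most-significant-first order: 15 8E 43.

15 8E 43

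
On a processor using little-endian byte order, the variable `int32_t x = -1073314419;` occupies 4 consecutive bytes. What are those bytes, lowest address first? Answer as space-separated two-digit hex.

Two's complement of -1073314419 in 32 bits: 1073314419 = 0x3FF97A73; invert → 0xC006858C; add 1 → 0xC006858D.
Split into bytes (most-significant first): C0 06 85 8D.
Little-endian: lowest address holds the least-significant byte.
So at ascending addresses the bytes are 8D 85 06 C0.

8D 85 06 C0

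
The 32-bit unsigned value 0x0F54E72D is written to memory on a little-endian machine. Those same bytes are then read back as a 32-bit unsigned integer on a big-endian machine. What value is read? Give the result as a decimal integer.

Stored little-endian, the bytes at ascending addresses are 2D E7 54 0F.
Read back as big-endian, the last byte is least significant, giving 0x2DE7540F.
0x2DE7540F = 770135055.

770135055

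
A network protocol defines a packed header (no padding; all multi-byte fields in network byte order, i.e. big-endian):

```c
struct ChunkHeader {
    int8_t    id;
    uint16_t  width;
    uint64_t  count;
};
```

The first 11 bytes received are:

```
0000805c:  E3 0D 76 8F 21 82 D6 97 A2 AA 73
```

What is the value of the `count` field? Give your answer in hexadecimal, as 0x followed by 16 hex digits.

0x8F2182D697A2AA73

`count` follows `id` (1 B), `width` (2 B), so it starts at offset 1 + 2 = 3 and occupies 8 bytes.
Bytes at offsets 3..10: 8F 21 82 D6 97 A2 AA 73.
Big-endian stores the most-significant byte at the lowest address.
The bytes are already most-significant first: 0x8F2182D697A2AA73.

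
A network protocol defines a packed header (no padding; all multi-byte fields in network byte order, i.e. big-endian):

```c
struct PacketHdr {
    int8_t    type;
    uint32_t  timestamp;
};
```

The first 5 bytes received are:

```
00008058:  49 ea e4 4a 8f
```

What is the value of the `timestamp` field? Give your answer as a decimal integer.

`timestamp` follows `type` (1 byte), so it starts at byte offset 1 and occupies 4 bytes.
Bytes at offsets 1..4: EA E4 4A 8F.
In big-endian order the high byte comes first in memory.
The bytes are already most-significant first: 0xEAE44A8F.
0xEAE44A8F = 3940829839.

3940829839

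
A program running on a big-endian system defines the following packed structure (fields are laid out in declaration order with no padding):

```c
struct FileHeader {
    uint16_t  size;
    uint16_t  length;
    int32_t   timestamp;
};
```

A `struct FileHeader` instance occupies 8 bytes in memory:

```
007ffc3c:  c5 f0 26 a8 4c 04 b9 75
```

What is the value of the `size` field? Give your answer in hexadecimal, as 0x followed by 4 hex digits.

0xC5F0

`size` is the first field, at byte offset 0, occupying 2 bytes.
Bytes at offsets 0..1: C5 F0.
Big-endian: lowest address holds the most-significant byte.
The bytes are already most-significant first: 0xC5F0.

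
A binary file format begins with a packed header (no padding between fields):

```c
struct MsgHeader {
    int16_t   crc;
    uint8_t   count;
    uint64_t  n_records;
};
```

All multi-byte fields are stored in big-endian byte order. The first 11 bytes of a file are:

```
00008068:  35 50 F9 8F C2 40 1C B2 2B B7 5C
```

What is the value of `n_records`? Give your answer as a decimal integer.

10358912584898033500

`n_records` follows `crc` (2 B), `count` (1 B), so it starts at offset 2 + 1 = 3 and occupies 8 bytes.
Bytes at offsets 3..10: 8F C2 40 1C B2 2B B7 5C.
Big-endian stores the most-significant byte at the lowest address.
The bytes are already most-significant first: 0x8FC2401CB22BB75C.
0x8FC2401CB22BB75C = 10358912584898033500.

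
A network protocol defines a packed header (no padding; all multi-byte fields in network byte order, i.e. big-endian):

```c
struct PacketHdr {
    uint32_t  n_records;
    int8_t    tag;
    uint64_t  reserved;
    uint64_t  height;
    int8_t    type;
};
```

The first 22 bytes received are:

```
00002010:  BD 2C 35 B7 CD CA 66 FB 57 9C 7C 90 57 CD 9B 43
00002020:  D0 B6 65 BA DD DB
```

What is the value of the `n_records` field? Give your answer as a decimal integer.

3173791159

`n_records` is the first field, at byte offset 0, occupying 4 bytes.
Bytes at offsets 0..3: BD 2C 35 B7.
Big-endian stores the most-significant byte at the lowest address.
The bytes are already most-significant first: 0xBD2C35B7.
0xBD2C35B7 = 3173791159.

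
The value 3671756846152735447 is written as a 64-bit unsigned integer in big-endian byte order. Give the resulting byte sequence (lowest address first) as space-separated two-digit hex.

32 F4 B3 65 D4 8A DA D7

3671756846152735447 in hexadecimal, padded to 64 bits, is 0x32F4B365D48ADAD7.
Split into bytes (most-significant first): 32 F4 B3 65 D4 8A DA D7.
Big-endian stores the most-significant byte at the lowest address.
So the memory order matches the most-significant-first order: 32 F4 B3 65 D4 8A DA D7.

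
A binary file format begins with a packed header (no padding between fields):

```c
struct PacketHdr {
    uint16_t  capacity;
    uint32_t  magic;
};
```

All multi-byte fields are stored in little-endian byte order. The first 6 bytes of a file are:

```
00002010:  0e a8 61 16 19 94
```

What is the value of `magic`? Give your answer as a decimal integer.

2484672097

`magic` follows `capacity` (2 bytes), so it starts at byte offset 2 and occupies 4 bytes.
Bytes at offsets 2..5: 61 16 19 94.
Little-endian: lowest address holds the least-significant byte.
Reassemble most-significant byte first: 94 19 16 61 → 0x94191661.
0x94191661 = 2484672097.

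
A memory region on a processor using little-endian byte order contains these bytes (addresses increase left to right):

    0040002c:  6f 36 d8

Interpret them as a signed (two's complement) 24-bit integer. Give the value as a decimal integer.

In little-endian order the low byte comes first in memory.
Reassemble most-significant byte first: D8 36 6F → 0xD8366F.
Top bit is set, so as a signed 24-bit value this is 0xD8366F − 2^24 = -2607505.

-2607505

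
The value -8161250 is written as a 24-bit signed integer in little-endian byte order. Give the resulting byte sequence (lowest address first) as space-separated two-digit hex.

1E 78 83

Two's complement of -8161250 in 24 bits: 8161250 = 0x7C87E2; invert → 0x83781D; add 1 → 0x83781E.
Split into bytes (most-significant first): 83 78 1E.
Little-endian stores the least-significant byte at the lowest address.
So at ascending addresses the bytes are 1E 78 83.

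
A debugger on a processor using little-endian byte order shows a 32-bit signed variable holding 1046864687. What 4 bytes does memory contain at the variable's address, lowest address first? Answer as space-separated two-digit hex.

2F E3 65 3E

1046864687 in hexadecimal, padded to 32 bits, is 0x3E65E32F.
Split into bytes (most-significant first): 3E 65 E3 2F.
Little-endian: lowest address holds the least-significant byte.
So at ascending addresses the bytes are 2F E3 65 3E.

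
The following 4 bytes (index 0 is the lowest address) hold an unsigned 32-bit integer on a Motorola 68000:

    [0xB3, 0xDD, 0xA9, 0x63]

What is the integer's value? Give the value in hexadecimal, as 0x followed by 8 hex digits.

0xB3DDA963

In big-endian order the high byte comes first in memory.
The bytes are already most-significant first: 0xB3DDA963.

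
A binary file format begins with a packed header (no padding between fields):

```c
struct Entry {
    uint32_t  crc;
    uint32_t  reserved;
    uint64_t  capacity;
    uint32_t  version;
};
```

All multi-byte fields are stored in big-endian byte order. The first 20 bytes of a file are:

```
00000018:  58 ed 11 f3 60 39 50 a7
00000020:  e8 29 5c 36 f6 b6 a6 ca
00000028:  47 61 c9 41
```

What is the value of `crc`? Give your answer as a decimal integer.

`crc` is the first field, at byte offset 0, occupying 4 bytes.
Bytes at offsets 0..3: 58 ED 11 F3.
Big-endian stores the most-significant byte at the lowest address.
The bytes are already most-significant first: 0x58ED11F3.
0x58ED11F3 = 1491931635.

1491931635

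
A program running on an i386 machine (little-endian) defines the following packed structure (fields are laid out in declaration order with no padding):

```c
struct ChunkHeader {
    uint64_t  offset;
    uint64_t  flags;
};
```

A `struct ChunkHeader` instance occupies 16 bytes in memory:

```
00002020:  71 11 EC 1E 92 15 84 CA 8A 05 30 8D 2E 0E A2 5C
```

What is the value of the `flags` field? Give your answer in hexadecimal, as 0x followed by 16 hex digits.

`flags` follows `offset` (8 bytes), so it starts at byte offset 8 and occupies 8 bytes.
Bytes at offsets 8..15: 8A 05 30 8D 2E 0E A2 5C.
In little-endian order the low byte comes first in memory.
Reassemble most-significant byte first: 5C A2 0E 2E 8D 30 05 8A → 0x5CA20E2E8D30058A.

0x5CA20E2E8D30058A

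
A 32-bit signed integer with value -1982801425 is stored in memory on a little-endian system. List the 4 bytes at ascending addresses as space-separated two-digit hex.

Two's complement of -1982801425 in 32 bits: 1982801425 = 0x762F2611; invert → 0x89D0D9EE; add 1 → 0x89D0D9EF.
Split into bytes (most-significant first): 89 D0 D9 EF.
In little-endian order the low byte comes first in memory.
So at ascending addresses the bytes are EF D9 D0 89.

EF D9 D0 89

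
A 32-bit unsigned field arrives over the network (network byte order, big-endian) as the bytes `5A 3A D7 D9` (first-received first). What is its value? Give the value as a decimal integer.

Big-endian stores the most-significant byte at the lowest address.
The bytes are already most-significant first: 0x5A3AD7D9.
0x5A3AD7D9 = 1513805785.

1513805785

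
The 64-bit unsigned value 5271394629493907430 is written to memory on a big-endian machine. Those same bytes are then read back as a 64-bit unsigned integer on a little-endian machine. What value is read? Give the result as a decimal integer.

16636264628661331785

5271394629493907430 in 64-bit hexadecimal is 0x4927C17C89E2DFE6.
Stored big-endian, the bytes at ascending addresses are 49 27 C1 7C 89 E2 DF E6.
Read back as little-endian, the first byte is least significant, giving 0xE6DFE2897CC12749.
0xE6DFE2897CC12749 = 16636264628661331785.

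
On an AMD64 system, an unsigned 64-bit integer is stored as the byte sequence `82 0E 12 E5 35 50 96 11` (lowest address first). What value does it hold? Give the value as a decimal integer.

Little-endian: lowest address holds the least-significant byte.
Reassemble most-significant byte first: 11 96 50 35 E5 12 0E 82 → 0x11965035E5120E82.
0x11965035E5120E82 = 1267288537558027906.

1267288537558027906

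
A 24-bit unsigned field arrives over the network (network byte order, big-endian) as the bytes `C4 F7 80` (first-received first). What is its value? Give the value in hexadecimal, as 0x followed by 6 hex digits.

0xC4F780

Big-endian: lowest address holds the most-significant byte.
The bytes are already most-significant first: 0xC4F780.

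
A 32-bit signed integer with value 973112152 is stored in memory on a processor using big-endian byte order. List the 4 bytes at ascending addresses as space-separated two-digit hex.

973112152 in hexadecimal, padded to 32 bits, is 0x3A008358.
Split into bytes (most-significant first): 3A 00 83 58.
Big-endian: lowest address holds the most-significant byte.
So the memory order matches the most-significant-first order: 3A 00 83 58.

3A 00 83 58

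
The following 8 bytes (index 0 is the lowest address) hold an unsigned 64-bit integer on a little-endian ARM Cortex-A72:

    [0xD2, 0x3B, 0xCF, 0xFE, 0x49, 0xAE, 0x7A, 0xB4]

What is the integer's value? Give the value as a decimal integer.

Little-endian: lowest address holds the least-significant byte.
Reassemble most-significant byte first: B4 7A AE 49 FE CF 3B D2 → 0xB47AAE49FECF3BD2.
0xB47AAE49FECF3BD2 = 13004898506816568274.

13004898506816568274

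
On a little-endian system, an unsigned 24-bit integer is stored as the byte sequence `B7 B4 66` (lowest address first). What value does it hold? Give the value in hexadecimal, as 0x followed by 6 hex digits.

0x66B4B7

Little-endian stores the least-significant byte at the lowest address.
Reassemble most-significant byte first: 66 B4 B7 → 0x66B4B7.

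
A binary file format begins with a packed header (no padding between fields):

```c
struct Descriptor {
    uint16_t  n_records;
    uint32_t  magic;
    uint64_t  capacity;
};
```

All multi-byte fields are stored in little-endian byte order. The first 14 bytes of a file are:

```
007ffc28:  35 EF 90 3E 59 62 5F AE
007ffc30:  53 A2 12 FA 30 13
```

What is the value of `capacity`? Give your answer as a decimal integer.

`capacity` follows `n_records` (2 B), `magic` (4 B), so it starts at offset 2 + 4 = 6 and occupies 8 bytes.
Bytes at offsets 6..13: 5F AE 53 A2 12 FA 30 13.
Little-endian: lowest address holds the least-significant byte.
Reassemble most-significant byte first: 13 30 FA 12 A2 53 AE 5F → 0x1330FA12A253AE5F.
0x1330FA12A253AE5F = 1382880043542490719.

1382880043542490719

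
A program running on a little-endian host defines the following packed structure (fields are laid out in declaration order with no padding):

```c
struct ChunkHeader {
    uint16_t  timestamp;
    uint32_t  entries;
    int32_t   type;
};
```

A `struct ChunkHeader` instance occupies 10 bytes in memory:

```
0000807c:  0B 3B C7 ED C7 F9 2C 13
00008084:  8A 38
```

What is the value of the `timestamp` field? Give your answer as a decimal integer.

`timestamp` is the first field, at byte offset 0, occupying 2 bytes.
Bytes at offsets 0..1: 0B 3B.
Little-endian: lowest address holds the least-significant byte.
Reassemble most-significant byte first: 3B 0B → 0x3B0B.
0x3B0B = 15115.

15115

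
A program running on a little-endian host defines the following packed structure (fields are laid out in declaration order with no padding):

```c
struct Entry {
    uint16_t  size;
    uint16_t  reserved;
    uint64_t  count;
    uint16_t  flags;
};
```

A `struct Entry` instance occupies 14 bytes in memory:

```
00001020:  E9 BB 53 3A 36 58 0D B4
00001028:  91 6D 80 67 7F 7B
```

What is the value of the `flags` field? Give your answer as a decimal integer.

31615

`flags` follows `size` (2 B), `reserved` (2 B), `count` (8 B), so it starts at offset 2 + 2 + 8 = 12 and occupies 2 bytes.
Bytes at offsets 12..13: 7F 7B.
Little-endian: lowest address holds the least-significant byte.
Reassemble most-significant byte first: 7B 7F → 0x7B7F.
0x7B7F = 31615.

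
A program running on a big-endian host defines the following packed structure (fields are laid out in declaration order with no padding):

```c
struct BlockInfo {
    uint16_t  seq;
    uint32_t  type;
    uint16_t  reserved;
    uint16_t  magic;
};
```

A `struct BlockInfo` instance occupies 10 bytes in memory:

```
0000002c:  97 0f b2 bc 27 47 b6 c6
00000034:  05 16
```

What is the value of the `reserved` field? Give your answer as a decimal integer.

`reserved` follows `seq` (2 B), `type` (4 B), so it starts at offset 2 + 4 = 6 and occupies 2 bytes.
Bytes at offsets 6..7: B6 C6.
In big-endian order the high byte comes first in memory.
The bytes are already most-significant first: 0xB6C6.
0xB6C6 = 46790.

46790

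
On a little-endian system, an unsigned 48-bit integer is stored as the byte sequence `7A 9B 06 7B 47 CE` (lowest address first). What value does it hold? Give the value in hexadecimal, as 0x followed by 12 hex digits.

Little-endian stores the least-significant byte at the lowest address.
Reassemble most-significant byte first: CE 47 7B 06 9B 7A → 0xCE477B069B7A.

0xCE477B069B7A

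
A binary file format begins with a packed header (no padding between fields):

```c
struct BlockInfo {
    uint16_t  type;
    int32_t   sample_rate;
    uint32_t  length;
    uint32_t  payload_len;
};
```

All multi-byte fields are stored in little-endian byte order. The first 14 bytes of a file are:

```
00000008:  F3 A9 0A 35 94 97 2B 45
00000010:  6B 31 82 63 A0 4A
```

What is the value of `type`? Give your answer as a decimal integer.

`type` is the first field, at byte offset 0, occupying 2 bytes.
Bytes at offsets 0..1: F3 A9.
Little-endian stores the least-significant byte at the lowest address.
Reassemble most-significant byte first: A9 F3 → 0xA9F3.
0xA9F3 = 43507.

43507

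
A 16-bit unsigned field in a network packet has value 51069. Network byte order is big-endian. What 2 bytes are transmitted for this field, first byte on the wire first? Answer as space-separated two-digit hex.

C7 7D

51069 in hexadecimal, padded to 16 bits, is 0xC77D.
Split into bytes (most-significant first): C7 7D.
Big-endian stores the most-significant byte at the lowest address.
So the memory order matches the most-significant-first order: C7 7D.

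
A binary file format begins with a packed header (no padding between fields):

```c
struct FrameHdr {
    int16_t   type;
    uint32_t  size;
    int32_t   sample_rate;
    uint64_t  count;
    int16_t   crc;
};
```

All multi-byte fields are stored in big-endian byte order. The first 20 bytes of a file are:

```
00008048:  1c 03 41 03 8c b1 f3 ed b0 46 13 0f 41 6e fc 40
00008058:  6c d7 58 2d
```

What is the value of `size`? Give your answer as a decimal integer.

1090751665

`size` follows `type` (2 bytes), so it starts at byte offset 2 and occupies 4 bytes.
Bytes at offsets 2..5: 41 03 8C B1.
Big-endian stores the most-significant byte at the lowest address.
The bytes are already most-significant first: 0x41038CB1.
0x41038CB1 = 1090751665.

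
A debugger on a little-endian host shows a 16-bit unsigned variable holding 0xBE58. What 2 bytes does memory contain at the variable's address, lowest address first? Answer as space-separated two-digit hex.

Split into bytes (most-significant first): BE 58.
In little-endian order the low byte comes first in memory.
So at ascending addresses the bytes are 58 BE.

58 BE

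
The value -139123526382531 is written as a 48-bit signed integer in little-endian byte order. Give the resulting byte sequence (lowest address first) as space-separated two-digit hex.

3D 4C A1 C7 77 81

Two's complement of -139123526382531 in 48 bits: 139123526382531 = 0x7E88385EB3C3; invert → 0x8177C7A14C3C; add 1 → 0x8177C7A14C3D.
Split into bytes (most-significant first): 81 77 C7 A1 4C 3D.
Little-endian stores the least-significant byte at the lowest address.
So at ascending addresses the bytes are 3D 4C A1 C7 77 81.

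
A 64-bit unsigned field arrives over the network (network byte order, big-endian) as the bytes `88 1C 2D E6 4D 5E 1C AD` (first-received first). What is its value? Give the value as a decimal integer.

9807764555669839021

Big-endian stores the most-significant byte at the lowest address.
The bytes are already most-significant first: 0x881C2DE64D5E1CAD.
0x881C2DE64D5E1CAD = 9807764555669839021.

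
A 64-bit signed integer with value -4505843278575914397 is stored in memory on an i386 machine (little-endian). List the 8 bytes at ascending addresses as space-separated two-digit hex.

Two's complement of -4505843278575914397 in 64 bits: 4505843278575914397 = 0x3E87F896C1194D9D; invert → 0xC17807693EE6B262; add 1 → 0xC17807693EE6B263.
Split into bytes (most-significant first): C1 78 07 69 3E E6 B2 63.
Little-endian stores the least-significant byte at the lowest address.
So at ascending addresses the bytes are 63 B2 E6 3E 69 07 78 C1.

63 B2 E6 3E 69 07 78 C1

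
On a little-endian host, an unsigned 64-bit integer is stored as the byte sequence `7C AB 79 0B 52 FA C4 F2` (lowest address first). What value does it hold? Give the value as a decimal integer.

17493382082900634492

In little-endian order the low byte comes first in memory.
Reassemble most-significant byte first: F2 C4 FA 52 0B 79 AB 7C → 0xF2C4FA520B79AB7C.
0xF2C4FA520B79AB7C = 17493382082900634492.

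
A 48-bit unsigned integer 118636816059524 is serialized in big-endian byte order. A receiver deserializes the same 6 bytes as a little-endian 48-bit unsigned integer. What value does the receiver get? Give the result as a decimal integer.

118636816059524 in 48-bit hexadecimal is 0x6BE649474C84.
Stored big-endian, the bytes at ascending addresses are 6B E6 49 47 4C 84.
Read back as little-endian, the first byte is least significant, giving 0x844C4749E66B.
0x844C4749E66B = 145463148406379.

145463148406379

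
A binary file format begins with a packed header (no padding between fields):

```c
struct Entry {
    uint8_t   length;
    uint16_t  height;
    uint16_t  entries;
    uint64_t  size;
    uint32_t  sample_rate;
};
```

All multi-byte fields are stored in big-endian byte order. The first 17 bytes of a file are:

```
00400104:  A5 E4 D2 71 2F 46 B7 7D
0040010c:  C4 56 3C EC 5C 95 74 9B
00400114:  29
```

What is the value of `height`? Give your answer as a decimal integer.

`height` follows `length` (1 byte), so it starts at byte offset 1 and occupies 2 bytes.
Bytes at offsets 1..2: E4 D2.
Big-endian stores the most-significant byte at the lowest address.
The bytes are already most-significant first: 0xE4D2.
0xE4D2 = 58578.

58578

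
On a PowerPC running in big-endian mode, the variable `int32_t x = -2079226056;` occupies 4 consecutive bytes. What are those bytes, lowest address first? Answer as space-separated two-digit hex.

Two's complement of -2079226056 in 32 bits: 2079226056 = 0x7BEE78C8; invert → 0x84118737; add 1 → 0x84118738.
Split into bytes (most-significant first): 84 11 87 38.
Big-endian: lowest address holds the most-significant byte.
So the memory order matches the most-significant-first order: 84 11 87 38.

84 11 87 38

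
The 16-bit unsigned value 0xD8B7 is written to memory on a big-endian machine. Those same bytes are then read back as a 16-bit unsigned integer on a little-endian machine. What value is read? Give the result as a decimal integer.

Stored big-endian, the bytes at ascending addresses are D8 B7.
Read back as little-endian, the first byte is least significant, giving 0xB7D8.
0xB7D8 = 47064.

47064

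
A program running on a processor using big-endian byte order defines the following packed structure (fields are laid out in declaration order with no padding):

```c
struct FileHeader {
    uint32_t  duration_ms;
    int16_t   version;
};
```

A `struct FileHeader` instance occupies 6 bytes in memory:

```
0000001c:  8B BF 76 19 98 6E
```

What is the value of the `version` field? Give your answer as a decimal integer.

-26514

`version` follows `duration_ms` (4 bytes), so it starts at byte offset 4 and occupies 2 bytes.
Bytes at offsets 4..5: 98 6E.
Big-endian stores the most-significant byte at the lowest address.
The bytes are already most-significant first: 0x986E.
Top bit is set, so as a signed 16-bit value this is 0x986E − 2^16 = -26514.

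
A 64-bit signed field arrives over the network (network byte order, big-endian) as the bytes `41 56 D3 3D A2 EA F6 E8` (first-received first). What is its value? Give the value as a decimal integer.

Big-endian: lowest address holds the most-significant byte.
The bytes are already most-significant first: 0x4156D33DA2EAF6E8.
0x4156D33DA2EAF6E8 = 4708182722142205672.

4708182722142205672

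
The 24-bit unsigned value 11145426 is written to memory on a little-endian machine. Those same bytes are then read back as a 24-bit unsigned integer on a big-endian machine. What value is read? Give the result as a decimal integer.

13766826

11145426 in 24-bit hexadecimal is 0xAA10D2.
Stored little-endian, the bytes at ascending addresses are D2 10 AA.
Read back as big-endian, the last byte is least significant, giving 0xD210AA.
0xD210AA = 13766826.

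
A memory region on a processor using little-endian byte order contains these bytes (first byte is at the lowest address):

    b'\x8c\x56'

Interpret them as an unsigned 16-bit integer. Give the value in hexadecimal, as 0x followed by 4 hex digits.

Little-endian stores the least-significant byte at the lowest address.
Reassemble most-significant byte first: 56 8C → 0x568C.

0x568C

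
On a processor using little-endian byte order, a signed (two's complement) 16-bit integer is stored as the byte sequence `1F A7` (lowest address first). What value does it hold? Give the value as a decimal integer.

-22753

Little-endian stores the least-significant byte at the lowest address.
Reassemble most-significant byte first: A7 1F → 0xA71F.
Top bit is set, so as a signed 16-bit value this is 0xA71F − 2^16 = -22753.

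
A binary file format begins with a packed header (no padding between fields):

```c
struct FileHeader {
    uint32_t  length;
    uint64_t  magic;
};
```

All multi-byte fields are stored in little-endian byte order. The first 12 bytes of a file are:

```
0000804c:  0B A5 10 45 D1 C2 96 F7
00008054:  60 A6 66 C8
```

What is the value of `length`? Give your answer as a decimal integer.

`length` is the first field, at byte offset 0, occupying 4 bytes.
Bytes at offsets 0..3: 0B A5 10 45.
Little-endian: lowest address holds the least-significant byte.
Reassemble most-significant byte first: 45 10 A5 0B → 0x4510A50B.
0x4510A50B = 1158718731.

1158718731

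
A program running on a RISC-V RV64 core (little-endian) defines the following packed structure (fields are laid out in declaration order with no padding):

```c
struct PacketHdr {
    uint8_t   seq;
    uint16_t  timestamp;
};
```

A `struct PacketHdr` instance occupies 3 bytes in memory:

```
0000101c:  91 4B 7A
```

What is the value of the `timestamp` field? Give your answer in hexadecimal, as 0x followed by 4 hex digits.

`timestamp` follows `seq` (1 byte), so it starts at byte offset 1 and occupies 2 bytes.
Bytes at offsets 1..2: 4B 7A.
Little-endian stores the least-significant byte at the lowest address.
Reassemble most-significant byte first: 7A 4B → 0x7A4B.

0x7A4B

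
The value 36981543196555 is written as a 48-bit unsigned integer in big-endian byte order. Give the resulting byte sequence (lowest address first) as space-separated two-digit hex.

21 A2 6F BE D7 8B

36981543196555 in hexadecimal, padded to 48 bits, is 0x21A26FBED78B.
Split into bytes (most-significant first): 21 A2 6F BE D7 8B.
Big-endian stores the most-significant byte at the lowest address.
So the memory order matches the most-significant-first order: 21 A2 6F BE D7 8B.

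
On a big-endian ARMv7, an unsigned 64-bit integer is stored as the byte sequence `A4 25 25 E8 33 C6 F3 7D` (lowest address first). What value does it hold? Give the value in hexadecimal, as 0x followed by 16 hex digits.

In big-endian order the high byte comes first in memory.
The bytes are already most-significant first: 0xA42525E833C6F37D.

0xA42525E833C6F37D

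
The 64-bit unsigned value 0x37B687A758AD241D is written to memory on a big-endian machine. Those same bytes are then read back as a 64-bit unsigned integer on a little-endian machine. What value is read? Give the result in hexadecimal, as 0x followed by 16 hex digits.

Stored big-endian, the bytes at ascending addresses are 37 B6 87 A7 58 AD 24 1D.
Read back as little-endian, the first byte is least significant, giving 0x1D24AD58A787B637.

0x1D24AD58A787B637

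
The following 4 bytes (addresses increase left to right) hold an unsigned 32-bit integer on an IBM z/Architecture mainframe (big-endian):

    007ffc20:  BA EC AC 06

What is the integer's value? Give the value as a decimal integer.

3136072710

In big-endian order the high byte comes first in memory.
The bytes are already most-significant first: 0xBAECAC06.
0xBAECAC06 = 3136072710.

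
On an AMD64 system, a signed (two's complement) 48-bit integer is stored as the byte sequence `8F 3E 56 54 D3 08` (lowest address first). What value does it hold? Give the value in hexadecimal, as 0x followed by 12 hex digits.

Little-endian: lowest address holds the least-significant byte.
Reassemble most-significant byte first: 08 D3 54 56 3E 8F → 0x08D354563E8F.

0x08D354563E8F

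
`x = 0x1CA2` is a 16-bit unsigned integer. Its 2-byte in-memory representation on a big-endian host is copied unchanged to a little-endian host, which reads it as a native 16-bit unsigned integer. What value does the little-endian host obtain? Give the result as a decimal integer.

Stored big-endian, the bytes at ascending addresses are 1C A2.
Read back as little-endian, the first byte is least significant, giving 0xA21C.
0xA21C = 41500.

41500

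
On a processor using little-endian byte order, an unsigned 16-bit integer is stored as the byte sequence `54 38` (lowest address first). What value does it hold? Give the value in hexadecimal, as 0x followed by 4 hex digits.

Little-endian: lowest address holds the least-significant byte.
Reassemble most-significant byte first: 38 54 → 0x3854.

0x3854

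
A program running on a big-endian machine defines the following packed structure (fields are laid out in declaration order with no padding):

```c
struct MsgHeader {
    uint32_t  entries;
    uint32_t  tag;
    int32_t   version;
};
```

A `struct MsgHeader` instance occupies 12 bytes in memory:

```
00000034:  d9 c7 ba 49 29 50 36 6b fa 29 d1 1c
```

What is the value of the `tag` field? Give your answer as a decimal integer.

`tag` follows `entries` (4 bytes), so it starts at byte offset 4 and occupies 4 bytes.
Bytes at offsets 4..7: 29 50 36 6B.
In big-endian order the high byte comes first in memory.
The bytes are already most-significant first: 0x2950366B.
0x2950366B = 693122667.

693122667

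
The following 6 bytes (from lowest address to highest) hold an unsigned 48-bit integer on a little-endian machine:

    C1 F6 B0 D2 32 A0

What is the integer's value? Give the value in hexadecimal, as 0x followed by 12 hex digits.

0xA032D2B0F6C1

In little-endian order the low byte comes first in memory.
Reassemble most-significant byte first: A0 32 D2 B0 F6 C1 → 0xA032D2B0F6C1.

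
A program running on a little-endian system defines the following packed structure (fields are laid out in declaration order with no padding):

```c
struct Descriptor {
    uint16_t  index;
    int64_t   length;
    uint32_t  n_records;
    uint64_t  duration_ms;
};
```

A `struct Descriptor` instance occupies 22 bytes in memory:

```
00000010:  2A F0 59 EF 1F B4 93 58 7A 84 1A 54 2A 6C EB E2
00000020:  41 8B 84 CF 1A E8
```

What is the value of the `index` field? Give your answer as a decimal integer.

`index` is the first field, at byte offset 0, occupying 2 bytes.
Bytes at offsets 0..1: 2A F0.
Little-endian stores the least-significant byte at the lowest address.
Reassemble most-significant byte first: F0 2A → 0xF02A.
0xF02A = 61482.

61482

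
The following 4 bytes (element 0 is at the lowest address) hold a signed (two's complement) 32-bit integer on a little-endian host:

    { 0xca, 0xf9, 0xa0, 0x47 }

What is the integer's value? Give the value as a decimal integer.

1201732042

Little-endian: lowest address holds the least-significant byte.
Reassemble most-significant byte first: 47 A0 F9 CA → 0x47A0F9CA.
0x47A0F9CA = 1201732042.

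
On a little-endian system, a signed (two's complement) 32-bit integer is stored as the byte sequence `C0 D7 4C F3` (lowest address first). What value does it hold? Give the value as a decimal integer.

In little-endian order the low byte comes first in memory.
Reassemble most-significant byte first: F3 4C D7 C0 → 0xF34CD7C0.
Top bit is set, so as a signed 32-bit value this is 0xF34CD7C0 − 2^32 = -213067840.

-213067840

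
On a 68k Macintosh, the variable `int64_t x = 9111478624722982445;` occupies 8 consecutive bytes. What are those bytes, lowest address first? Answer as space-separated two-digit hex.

9111478624722982445 in hexadecimal, padded to 64 bits, is 0x7E727988D52D962D.
Split into bytes (most-significant first): 7E 72 79 88 D5 2D 96 2D.
Big-endian stores the most-significant byte at the lowest address.
So the memory order matches the most-significant-first order: 7E 72 79 88 D5 2D 96 2D.

7E 72 79 88 D5 2D 96 2D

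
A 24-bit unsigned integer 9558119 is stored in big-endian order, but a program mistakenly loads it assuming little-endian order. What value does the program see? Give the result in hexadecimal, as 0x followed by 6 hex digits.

0x67D891

9558119 in 24-bit hexadecimal is 0x91D867.
Stored big-endian, the bytes at ascending addresses are 91 D8 67.
Read back as little-endian, the first byte is least significant, giving 0x67D891.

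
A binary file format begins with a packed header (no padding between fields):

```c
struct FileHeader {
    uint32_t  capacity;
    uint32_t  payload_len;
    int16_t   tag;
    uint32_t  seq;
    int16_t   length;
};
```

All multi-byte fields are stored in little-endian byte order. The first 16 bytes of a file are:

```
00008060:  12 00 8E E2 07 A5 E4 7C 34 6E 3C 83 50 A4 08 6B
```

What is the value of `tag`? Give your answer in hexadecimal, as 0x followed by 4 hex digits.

0x6E34

`tag` follows `capacity` (4 B), `payload_len` (4 B), so it starts at offset 4 + 4 = 8 and occupies 2 bytes.
Bytes at offsets 8..9: 34 6E.
Little-endian: lowest address holds the least-significant byte.
Reassemble most-significant byte first: 6E 34 → 0x6E34.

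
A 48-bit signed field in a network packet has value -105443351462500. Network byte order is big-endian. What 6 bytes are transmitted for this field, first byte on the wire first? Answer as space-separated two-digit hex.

Two's complement of -105443351462500 in 48 bits: 105443351462500 = 0x5FE671820264; invert → 0xA0198E7DFD9B; add 1 → 0xA0198E7DFD9C.
Split into bytes (most-significant first): A0 19 8E 7D FD 9C.
In big-endian order the high byte comes first in memory.
So the memory order matches the most-significant-first order: A0 19 8E 7D FD 9C.

A0 19 8E 7D FD 9C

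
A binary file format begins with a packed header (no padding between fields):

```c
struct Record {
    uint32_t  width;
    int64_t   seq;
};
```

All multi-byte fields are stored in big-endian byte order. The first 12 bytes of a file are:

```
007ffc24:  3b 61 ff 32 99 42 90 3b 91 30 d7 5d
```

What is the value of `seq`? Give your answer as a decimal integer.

-7403196251930306723

`seq` follows `width` (4 bytes), so it starts at byte offset 4 and occupies 8 bytes.
Bytes at offsets 4..11: 99 42 90 3B 91 30 D7 5D.
Big-endian stores the most-significant byte at the lowest address.
The bytes are already most-significant first: 0x9942903B9130D75D.
Top bit is set, so as a signed 64-bit value this is 0x9942903B9130D75D − 2^64 = -7403196251930306723.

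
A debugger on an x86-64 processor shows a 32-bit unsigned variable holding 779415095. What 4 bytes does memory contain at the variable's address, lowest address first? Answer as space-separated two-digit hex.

779415095 in hexadecimal, padded to 32 bits, is 0x2E74EE37.
Split into bytes (most-significant first): 2E 74 EE 37.
Little-endian stores the least-significant byte at the lowest address.
So at ascending addresses the bytes are 37 EE 74 2E.

37 EE 74 2E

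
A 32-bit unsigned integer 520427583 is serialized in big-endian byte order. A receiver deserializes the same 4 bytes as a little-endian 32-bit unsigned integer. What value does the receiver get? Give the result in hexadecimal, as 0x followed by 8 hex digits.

520427583 in 32-bit hexadecimal is 0x1F05183F.
Stored big-endian, the bytes at ascending addresses are 1F 05 18 3F.
Read back as little-endian, the first byte is least significant, giving 0x3F18051F.

0x3F18051F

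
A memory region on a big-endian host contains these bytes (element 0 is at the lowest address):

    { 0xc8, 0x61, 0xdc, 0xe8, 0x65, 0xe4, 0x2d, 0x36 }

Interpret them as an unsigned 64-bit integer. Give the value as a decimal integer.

14439064771026496822

Big-endian: lowest address holds the most-significant byte.
The bytes are already most-significant first: 0xC861DCE865E42D36.
0xC861DCE865E42D36 = 14439064771026496822.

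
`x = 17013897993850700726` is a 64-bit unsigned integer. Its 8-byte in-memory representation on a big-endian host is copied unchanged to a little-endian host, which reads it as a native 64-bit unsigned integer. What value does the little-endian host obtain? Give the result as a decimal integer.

17013897993850700726 in 64-bit hexadecimal is 0xEC1D8214F833C3B6.
Stored big-endian, the bytes at ascending addresses are EC 1D 82 14 F8 33 C3 B6.
Read back as little-endian, the first byte is least significant, giving 0xB6C333F814821DEC.
0xB6C333F814821DEC = 13169426875950439916.

13169426875950439916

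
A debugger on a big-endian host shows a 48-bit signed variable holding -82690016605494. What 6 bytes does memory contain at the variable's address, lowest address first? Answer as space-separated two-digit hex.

B4 CB 3A EF 0A CA

Two's complement of -82690016605494 in 48 bits: 82690016605494 = 0x4B34C510F536; invert → 0xB4CB3AEF0AC9; add 1 → 0xB4CB3AEF0ACA.
Split into bytes (most-significant first): B4 CB 3A EF 0A CA.
Big-endian stores the most-significant byte at the lowest address.
So the memory order matches the most-significant-first order: B4 CB 3A EF 0A CA.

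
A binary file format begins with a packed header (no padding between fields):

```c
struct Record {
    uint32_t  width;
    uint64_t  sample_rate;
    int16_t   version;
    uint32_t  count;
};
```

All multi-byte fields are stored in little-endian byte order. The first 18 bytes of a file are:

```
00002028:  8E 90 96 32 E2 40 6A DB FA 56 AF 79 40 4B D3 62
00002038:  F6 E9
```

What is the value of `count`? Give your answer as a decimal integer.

`count` follows `width` (4 B), `sample_rate` (8 B), `version` (2 B), so it starts at offset 4 + 8 + 2 = 14 and occupies 4 bytes.
Bytes at offsets 14..17: D3 62 F6 E9.
In little-endian order the low byte comes first in memory.
Reassemble most-significant byte first: E9 F6 62 D3 → 0xE9F662D3.
0xE9F662D3 = 3925238483.

3925238483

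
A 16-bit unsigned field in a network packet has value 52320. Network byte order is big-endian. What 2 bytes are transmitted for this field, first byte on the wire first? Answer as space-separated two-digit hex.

CC 60

52320 in hexadecimal, padded to 16 bits, is 0xCC60.
Split into bytes (most-significant first): CC 60.
Big-endian: lowest address holds the most-significant byte.
So the memory order matches the most-significant-first order: CC 60.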